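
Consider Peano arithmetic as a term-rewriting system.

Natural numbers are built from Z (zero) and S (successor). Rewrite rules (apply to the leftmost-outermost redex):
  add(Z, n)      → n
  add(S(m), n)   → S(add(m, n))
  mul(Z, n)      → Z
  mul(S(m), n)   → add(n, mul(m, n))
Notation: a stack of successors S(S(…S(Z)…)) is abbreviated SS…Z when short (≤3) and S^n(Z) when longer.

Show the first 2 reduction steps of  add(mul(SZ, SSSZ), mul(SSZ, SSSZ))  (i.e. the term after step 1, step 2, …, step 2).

  start: add(mul(SZ, SSSZ), mul(SSZ, SSSZ))
  step 1: add(add(SSSZ, mul(Z, SSSZ)), mul(SSZ, SSSZ))
  step 2: add(S(add(SSZ, mul(Z, SSSZ))), mul(SSZ, SSSZ))

Answer: after 2 steps: add(S(add(SSZ, mul(Z, SSSZ))), mul(SSZ, SSSZ))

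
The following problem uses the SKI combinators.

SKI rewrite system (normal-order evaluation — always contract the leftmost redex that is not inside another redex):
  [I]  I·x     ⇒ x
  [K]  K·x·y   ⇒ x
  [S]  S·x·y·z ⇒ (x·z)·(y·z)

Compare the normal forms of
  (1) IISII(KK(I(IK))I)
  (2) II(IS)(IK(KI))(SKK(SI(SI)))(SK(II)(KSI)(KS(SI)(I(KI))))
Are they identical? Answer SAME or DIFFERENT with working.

Term A:
  start: IISII(KK(I(IK))I)
  step 1: ISII(KK(I(IK))I)
  step 2: SII(KK(I(IK))I)
  step 3: I(KK(I(IK))I)(I(KK(I(IK))I))
  step 4: KK(I(IK))I(I(KK(I(IK))I))
  step 5: KI(I(KK(I(IK))I))
  step 6: I

Term B:
  start: II(IS)(IK(KI))(SKK(SI(SI)))(SK(II)(KSI)(KS(SI)(I(KI))))
  step 1: I(IS)(IK(KI))(SKK(SI(SI)))(SK(II)(KSI)(KS(SI)(I(KI))))
  step 2: IS(IK(KI))(SKK(SI(SI)))(SK(II)(KSI)(KS(SI)(I(KI))))
  step 3: S(IK(KI))(SKK(SI(SI)))(SK(II)(KSI)(KS(SI)(I(KI))))
  step 4: IK(KI)(SK(II)(KSI)(KS(SI)(I(KI))))(SKK(SI(SI))(SK(II)(KSI)(KS(SI)(I(KI)))))
  step 5: K(KI)(SK(II)(KSI)(KS(SI)(I(KI))))(SKK(SI(SI))(SK(II)(KSI)(KS(SI)(I(KI)))))
  step 6: KI(SKK(SI(SI))(SK(II)(KSI)(KS(SI)(I(KI)))))
  step 7: I

Answer: SAME — A ⇓ I, B ⇓ I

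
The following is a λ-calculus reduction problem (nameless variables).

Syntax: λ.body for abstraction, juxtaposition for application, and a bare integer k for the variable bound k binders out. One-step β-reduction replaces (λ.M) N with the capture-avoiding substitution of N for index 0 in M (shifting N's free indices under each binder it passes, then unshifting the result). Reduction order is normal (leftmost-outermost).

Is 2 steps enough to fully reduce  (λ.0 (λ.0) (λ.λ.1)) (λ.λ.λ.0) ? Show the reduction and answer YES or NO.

Answer: NO — after 2 steps the term is (λ.λ.0) (λ.λ.1), not yet normal

Reduction:
  start: (λ.0 (λ.0) (λ.λ.1)) (λ.λ.λ.0)
  →1  (λ.λ.λ.0) (λ.0) (λ.λ.1)
  →2  (λ.λ.0) (λ.λ.1)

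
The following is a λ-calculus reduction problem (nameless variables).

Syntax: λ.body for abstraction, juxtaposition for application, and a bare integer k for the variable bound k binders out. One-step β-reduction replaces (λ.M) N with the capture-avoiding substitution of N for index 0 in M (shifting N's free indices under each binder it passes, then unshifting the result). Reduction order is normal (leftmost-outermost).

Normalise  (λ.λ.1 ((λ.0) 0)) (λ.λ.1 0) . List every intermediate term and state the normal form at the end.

  start: (λ.λ.1 ((λ.0) 0)) (λ.λ.1 0)
  →1  λ.(λ.λ.1 0) ((λ.0) 0)
  →2  λ.λ.(λ.0) 1 0
  →3  λ.λ.1 0

Answer: normal form = λ.λ.1 0  (in 3 steps)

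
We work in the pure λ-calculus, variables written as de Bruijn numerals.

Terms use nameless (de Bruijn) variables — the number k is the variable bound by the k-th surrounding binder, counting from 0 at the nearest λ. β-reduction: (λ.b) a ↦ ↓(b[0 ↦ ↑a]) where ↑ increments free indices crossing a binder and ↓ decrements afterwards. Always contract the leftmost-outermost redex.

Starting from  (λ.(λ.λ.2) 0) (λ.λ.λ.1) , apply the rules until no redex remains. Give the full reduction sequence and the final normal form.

Answer: normal form = λ.λ.λ.λ.1  (in 2 steps)

Reduction:
  start: (λ.(λ.λ.2) 0) (λ.λ.λ.1)
  [1] (λ.λ.λ.λ.λ.1) (λ.λ.λ.1)
  [2] λ.λ.λ.λ.1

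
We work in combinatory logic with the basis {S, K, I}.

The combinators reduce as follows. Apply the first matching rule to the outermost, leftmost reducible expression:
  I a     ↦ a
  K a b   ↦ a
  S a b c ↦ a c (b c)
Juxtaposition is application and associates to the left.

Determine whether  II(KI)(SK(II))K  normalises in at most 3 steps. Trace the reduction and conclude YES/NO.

Answer: NO — after 3 steps the term is IK, not yet normal

Derivation:
  start: II(KI)(SK(II))K
  [1] I(KI)(SK(II))K
  [2] KI(SK(II))K
  [3] IK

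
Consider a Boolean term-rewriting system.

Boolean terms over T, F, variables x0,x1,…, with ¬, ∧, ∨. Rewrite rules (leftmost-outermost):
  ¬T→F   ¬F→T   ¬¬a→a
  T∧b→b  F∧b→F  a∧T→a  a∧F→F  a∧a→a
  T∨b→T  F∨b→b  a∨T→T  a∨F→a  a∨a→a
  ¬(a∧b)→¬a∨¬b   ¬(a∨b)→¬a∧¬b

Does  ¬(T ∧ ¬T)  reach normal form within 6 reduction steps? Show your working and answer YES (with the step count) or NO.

Answer: YES — reaches normal form T in 4 ≤ 6 steps

Reduction:
  start: ¬(T ∧ ¬T)
  [1] ¬T ∨ ¬¬T
  [2] F ∨ ¬¬T
  [3] ¬¬T
  [4] T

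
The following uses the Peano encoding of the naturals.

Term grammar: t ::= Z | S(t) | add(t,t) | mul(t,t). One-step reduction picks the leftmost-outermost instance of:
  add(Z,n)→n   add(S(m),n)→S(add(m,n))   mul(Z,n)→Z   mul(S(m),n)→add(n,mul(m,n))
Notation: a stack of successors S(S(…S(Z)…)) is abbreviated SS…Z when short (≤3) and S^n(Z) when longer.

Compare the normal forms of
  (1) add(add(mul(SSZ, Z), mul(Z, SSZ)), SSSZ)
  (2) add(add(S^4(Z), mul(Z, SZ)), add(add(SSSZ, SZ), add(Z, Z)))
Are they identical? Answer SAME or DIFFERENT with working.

Term A:
  start: add(add(mul(SSZ, Z), mul(Z, SSZ)), SSSZ)
  [1] add(add(add(Z, mul(SZ, Z)), mul(Z, SSZ)), SSSZ)
  [2] add(add(mul(SZ, Z), mul(Z, SSZ)), SSSZ)
  [3] add(add(add(Z, mul(Z, Z)), mul(Z, SSZ)), SSSZ)
  [4] add(add(mul(Z, Z), mul(Z, SSZ)), SSSZ)
  [5] add(add(Z, mul(Z, SSZ)), SSSZ)
  [6] add(mul(Z, SSZ), SSSZ)
  [7] add(Z, SSSZ)
  [8] SSSZ

Term B:
  start: add(add(S^4(Z), mul(Z, SZ)), add(add(SSSZ, SZ), add(Z, Z)))
  [1] add(S(add(SSSZ, mul(Z, SZ))), add(add(SSSZ, SZ), add(Z, Z)))
  [2] S(add(add(SSSZ, mul(Z, SZ)), add(add(SSSZ, SZ), add(Z, Z))))
  [3] S(add(S(add(SSZ, mul(Z, SZ))), add(add(SSSZ, SZ), add(Z, Z))))
  [4] S(S(add(add(SSZ, mul(Z, SZ)), add(add(SSSZ, SZ), add(Z, Z)))))
  [5] S(S(add(S(add(SZ, mul(Z, SZ))), add(add(SSSZ, SZ), add(Z, Z)))))
  [6] S(S(S(add(add(SZ, mul(Z, SZ)), add(add(SSSZ, SZ), add(Z, Z))))))
  [7] S(S(S(add(S(add(Z, mul(Z, SZ))), add(add(SSSZ, SZ), add(Z, Z))))))
  [8] S(S(S(S(add(add(Z, mul(Z, SZ)), add(add(SSSZ, SZ), add(Z, Z)))))))
  [9] S(S(S(S(add(mul(Z, SZ), add(add(SSSZ, SZ), add(Z, Z)))))))
  [10] S(S(S(S(add(Z, add(add(SSSZ, SZ), add(Z, Z)))))))
  [11] S(S(S(S(add(add(SSSZ, SZ), add(Z, Z))))))
  [12] S(S(S(S(add(S(add(SSZ, SZ)), add(Z, Z))))))
  [13] S(S(S(S(S(add(add(SSZ, SZ), add(Z, Z)))))))
  [14] S(S(S(S(S(add(S(add(SZ, SZ)), add(Z, Z)))))))
  [15] S(S(S(S(S(S(add(add(SZ, SZ), add(Z, Z))))))))
  [16] S(S(S(S(S(S(add(S(add(Z, SZ)), add(Z, Z))))))))
  [17] S(S(S(S(S(S(S(add(add(Z, SZ), add(Z, Z)))))))))
  [18] S(S(S(S(S(S(S(add(SZ, add(Z, Z)))))))))
  [19] S(S(S(S(S(S(S(S(add(Z, add(Z, Z))))))))))
  [20] S(S(S(S(S(S(S(S(add(Z, Z)))))))))
  [21] S^8(Z)

Answer: DIFFERENT — A ⇓ SSSZ, B ⇓ S^8(Z)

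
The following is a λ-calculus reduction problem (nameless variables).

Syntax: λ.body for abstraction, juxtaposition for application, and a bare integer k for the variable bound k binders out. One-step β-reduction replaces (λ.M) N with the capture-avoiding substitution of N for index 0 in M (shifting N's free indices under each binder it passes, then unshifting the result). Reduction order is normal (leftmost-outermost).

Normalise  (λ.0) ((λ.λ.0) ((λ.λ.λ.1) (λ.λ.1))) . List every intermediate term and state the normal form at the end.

Answer: normal form = λ.0  (in 2 steps)

Derivation:
  start: (λ.0) ((λ.λ.0) ((λ.λ.λ.1) (λ.λ.1)))
  →1  (λ.λ.0) ((λ.λ.λ.1) (λ.λ.1))
  →2  λ.0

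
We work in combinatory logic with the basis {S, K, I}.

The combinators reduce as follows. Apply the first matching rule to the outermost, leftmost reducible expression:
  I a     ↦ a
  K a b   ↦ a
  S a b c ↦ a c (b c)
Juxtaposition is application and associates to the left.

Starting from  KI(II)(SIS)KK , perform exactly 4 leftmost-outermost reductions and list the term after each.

  start: KI(II)(SIS)KK
  →1  I(SIS)KK
  →2  SISKK
  →3  IK(SK)K
  →4  K(SK)K

Answer: after 4 steps: K(SK)K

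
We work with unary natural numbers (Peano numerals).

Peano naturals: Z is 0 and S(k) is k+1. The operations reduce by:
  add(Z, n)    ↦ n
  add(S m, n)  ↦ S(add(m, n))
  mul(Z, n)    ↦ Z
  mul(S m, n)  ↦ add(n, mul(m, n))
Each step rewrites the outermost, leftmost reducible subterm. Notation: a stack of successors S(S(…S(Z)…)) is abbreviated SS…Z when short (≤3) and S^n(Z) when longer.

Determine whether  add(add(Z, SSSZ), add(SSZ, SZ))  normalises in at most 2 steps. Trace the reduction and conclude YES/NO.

Answer: NO — after 2 steps the term is S(add(SSZ, add(SSZ, SZ))), not yet normal

Reduction:
  start: add(add(Z, SSSZ), add(SSZ, SZ))
  step 1: add(SSSZ, add(SSZ, SZ))
  step 2: S(add(SSZ, add(SSZ, SZ)))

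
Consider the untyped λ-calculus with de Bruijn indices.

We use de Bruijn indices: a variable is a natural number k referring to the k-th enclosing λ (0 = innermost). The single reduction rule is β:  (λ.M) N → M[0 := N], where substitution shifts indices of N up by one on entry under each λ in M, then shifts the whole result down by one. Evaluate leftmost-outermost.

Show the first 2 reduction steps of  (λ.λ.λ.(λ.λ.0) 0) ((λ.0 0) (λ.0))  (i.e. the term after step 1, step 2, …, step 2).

Answer: after 2 steps: λ.λ.λ.0

Derivation:
  start: (λ.λ.λ.(λ.λ.0) 0) ((λ.0 0) (λ.0))
  step 1: λ.λ.(λ.λ.0) 0
  step 2: λ.λ.λ.0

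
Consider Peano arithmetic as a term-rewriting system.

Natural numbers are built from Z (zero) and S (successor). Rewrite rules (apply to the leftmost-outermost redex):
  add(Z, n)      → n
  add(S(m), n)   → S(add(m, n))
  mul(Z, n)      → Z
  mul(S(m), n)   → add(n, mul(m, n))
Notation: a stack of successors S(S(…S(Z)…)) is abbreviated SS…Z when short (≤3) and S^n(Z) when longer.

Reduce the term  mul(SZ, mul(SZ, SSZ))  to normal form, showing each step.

Answer: normal form = SSZ  (in 10 steps)

Reduction:
  start: mul(SZ, mul(SZ, SSZ))
  →1  add(mul(SZ, SSZ), mul(Z, mul(SZ, SSZ)))
  →2  add(add(SSZ, mul(Z, SSZ)), mul(Z, mul(SZ, SSZ)))
  →3  add(S(add(SZ, mul(Z, SSZ))), mul(Z, mul(SZ, SSZ)))
  →4  S(add(add(SZ, mul(Z, SSZ)), mul(Z, mul(SZ, SSZ))))
  →5  S(add(S(add(Z, mul(Z, SSZ))), mul(Z, mul(SZ, SSZ))))
  →6  S(S(add(add(Z, mul(Z, SSZ)), mul(Z, mul(SZ, SSZ)))))
  →7  S(S(add(mul(Z, SSZ), mul(Z, mul(SZ, SSZ)))))
  →8  S(S(add(Z, mul(Z, mul(SZ, SSZ)))))
  →9  S(S(mul(Z, mul(SZ, SSZ))))
  →10  SSZ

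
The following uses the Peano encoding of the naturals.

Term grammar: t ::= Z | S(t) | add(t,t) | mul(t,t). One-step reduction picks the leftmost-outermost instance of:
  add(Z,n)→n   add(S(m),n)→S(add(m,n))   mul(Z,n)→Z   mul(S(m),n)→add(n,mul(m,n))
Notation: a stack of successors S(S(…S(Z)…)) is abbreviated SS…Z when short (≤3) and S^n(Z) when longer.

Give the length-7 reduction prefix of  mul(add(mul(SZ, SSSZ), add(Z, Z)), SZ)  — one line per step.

Answer: after 7 steps: S(mul(add(S(add(SZ, mul(Z, SSSZ))), add(Z, Z)), SZ))

Derivation:
  start: mul(add(mul(SZ, SSSZ), add(Z, Z)), SZ)
  [1] mul(add(add(SSSZ, mul(Z, SSSZ)), add(Z, Z)), SZ)
  [2] mul(add(S(add(SSZ, mul(Z, SSSZ))), add(Z, Z)), SZ)
  [3] mul(S(add(add(SSZ, mul(Z, SSSZ)), add(Z, Z))), SZ)
  [4] add(SZ, mul(add(add(SSZ, mul(Z, SSSZ)), add(Z, Z)), SZ))
  [5] S(add(Z, mul(add(add(SSZ, mul(Z, SSSZ)), add(Z, Z)), SZ)))
  [6] S(mul(add(add(SSZ, mul(Z, SSSZ)), add(Z, Z)), SZ))
  [7] S(mul(add(S(add(SZ, mul(Z, SSSZ))), add(Z, Z)), SZ))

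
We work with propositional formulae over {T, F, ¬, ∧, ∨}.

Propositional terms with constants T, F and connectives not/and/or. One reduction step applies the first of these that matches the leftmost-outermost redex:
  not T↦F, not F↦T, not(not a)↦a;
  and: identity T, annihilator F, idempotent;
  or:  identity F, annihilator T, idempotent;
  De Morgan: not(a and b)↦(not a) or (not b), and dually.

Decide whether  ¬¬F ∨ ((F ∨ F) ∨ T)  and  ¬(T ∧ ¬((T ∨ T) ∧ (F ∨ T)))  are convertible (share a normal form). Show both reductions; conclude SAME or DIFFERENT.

Answer: SAME — A ⇓ T, B ⇓ T

Working:
Term A:
  start: ¬¬F ∨ ((F ∨ F) ∨ T)
  step 1: F ∨ ((F ∨ F) ∨ T)
  step 2: (F ∨ F) ∨ T
  step 3: T

Term B:
  start: ¬(T ∧ ¬((T ∨ T) ∧ (F ∨ T)))
  step 1: ¬T ∨ ¬¬((T ∨ T) ∧ (F ∨ T))
  step 2: F ∨ ¬¬((T ∨ T) ∧ (F ∨ T))
  step 3: ¬¬((T ∨ T) ∧ (F ∨ T))
  step 4: (T ∨ T) ∧ (F ∨ T)
  step 5: T ∧ (F ∨ T)
  step 6: F ∨ T
  step 7: T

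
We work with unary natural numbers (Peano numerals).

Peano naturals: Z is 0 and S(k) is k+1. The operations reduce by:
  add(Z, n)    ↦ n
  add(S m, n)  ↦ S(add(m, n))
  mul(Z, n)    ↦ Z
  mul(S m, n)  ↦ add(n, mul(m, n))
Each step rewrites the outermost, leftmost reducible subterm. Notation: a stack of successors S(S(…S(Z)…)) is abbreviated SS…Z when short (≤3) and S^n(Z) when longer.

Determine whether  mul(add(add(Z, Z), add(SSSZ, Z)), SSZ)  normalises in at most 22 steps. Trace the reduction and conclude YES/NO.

  start: mul(add(add(Z, Z), add(SSSZ, Z)), SSZ)
  step 1: mul(add(Z, add(SSSZ, Z)), SSZ)
  step 2: mul(add(SSSZ, Z), SSZ)
  step 3: mul(S(add(SSZ, Z)), SSZ)
  step 4: add(SSZ, mul(add(SSZ, Z), SSZ))
  step 5: S(add(SZ, mul(add(SSZ, Z), SSZ)))
  step 6: S(S(add(Z, mul(add(SSZ, Z), SSZ))))
  step 7: S(S(mul(add(SSZ, Z), SSZ)))
  step 8: S(S(mul(S(add(SZ, Z)), SSZ)))
  step 9: S(S(add(SSZ, mul(add(SZ, Z), SSZ))))
  step 10: S(S(S(add(SZ, mul(add(SZ, Z), SSZ)))))
  step 11: S(S(S(S(add(Z, mul(add(SZ, Z), SSZ))))))
  step 12: S(S(S(S(mul(add(SZ, Z), SSZ)))))
  step 13: S(S(S(S(mul(S(add(Z, Z)), SSZ)))))
  step 14: S(S(S(S(add(SSZ, mul(add(Z, Z), SSZ))))))
  step 15: S(S(S(S(S(add(SZ, mul(add(Z, Z), SSZ)))))))
  step 16: S(S(S(S(S(S(add(Z, mul(add(Z, Z), SSZ))))))))
  step 17: S(S(S(S(S(S(mul(add(Z, Z), SSZ)))))))
  step 18: S(S(S(S(S(S(mul(Z, SSZ)))))))
  step 19: S^6(Z)

Answer: YES — reaches normal form S^6(Z) in 19 ≤ 22 steps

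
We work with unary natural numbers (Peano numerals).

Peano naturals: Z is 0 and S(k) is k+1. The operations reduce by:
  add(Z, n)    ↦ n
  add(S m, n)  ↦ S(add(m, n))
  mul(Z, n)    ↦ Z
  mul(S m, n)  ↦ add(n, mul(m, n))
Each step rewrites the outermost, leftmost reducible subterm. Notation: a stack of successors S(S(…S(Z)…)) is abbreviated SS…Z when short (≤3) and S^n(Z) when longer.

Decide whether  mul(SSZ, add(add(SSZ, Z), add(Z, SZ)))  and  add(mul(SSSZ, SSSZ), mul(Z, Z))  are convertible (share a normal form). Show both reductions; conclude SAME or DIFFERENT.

Answer: DIFFERENT — A ⇓ S^6(Z), B ⇓ S^9(Z)

Reduction:
Term A:
  start: mul(SSZ, add(add(SSZ, Z), add(Z, SZ)))
  →1  add(add(add(SSZ, Z), add(Z, SZ)), mul(SZ, add(add(SSZ, Z), add(Z, SZ))))
  →2  add(add(S(add(SZ, Z)), add(Z, SZ)), mul(SZ, add(add(SSZ, Z), add(Z, SZ))))
  →3  add(S(add(add(SZ, Z), add(Z, SZ))), mul(SZ, add(add(SSZ, Z), add(Z, SZ))))
  →4  S(add(add(add(SZ, Z), add(Z, SZ)), mul(SZ, add(add(SSZ, Z), add(Z, SZ)))))
  →5  S(add(add(S(add(Z, Z)), add(Z, SZ)), mul(SZ, add(add(SSZ, Z), add(Z, SZ)))))
  →6  S(add(S(add(add(Z, Z), add(Z, SZ))), mul(SZ, add(add(SSZ, Z), add(Z, SZ)))))
  →7  S(S(add(add(add(Z, Z), add(Z, SZ)), mul(SZ, add(add(SSZ, Z), add(Z, SZ))))))
  →8  S(S(add(add(Z, add(Z, SZ)), mul(SZ, add(add(SSZ, Z), add(Z, SZ))))))
  →9  S(S(add(add(Z, SZ), mul(SZ, add(add(SSZ, Z), add(Z, SZ))))))
  →10  S(S(add(SZ, mul(SZ, add(add(SSZ, Z), add(Z, SZ))))))
  →11  S(S(S(add(Z, mul(SZ, add(add(SSZ, Z), add(Z, SZ)))))))
  →12  S(S(S(mul(SZ, add(add(SSZ, Z), add(Z, SZ))))))
  →13  S(S(S(add(add(add(SSZ, Z), add(Z, SZ)), mul(Z, add(add(SSZ, Z), add(Z, SZ)))))))
  →14  S(S(S(add(add(S(add(SZ, Z)), add(Z, SZ)), mul(Z, add(add(SSZ, Z), add(Z, SZ)))))))
  →15  S(S(S(add(S(add(add(SZ, Z), add(Z, SZ))), mul(Z, add(add(SSZ, Z), add(Z, SZ)))))))
  →16  S(S(S(S(add(add(add(SZ, Z), add(Z, SZ)), mul(Z, add(add(SSZ, Z), add(Z, SZ))))))))
  →17  S(S(S(S(add(add(S(add(Z, Z)), add(Z, SZ)), mul(Z, add(add(SSZ, Z), add(Z, SZ))))))))
  →18  S(S(S(S(add(S(add(add(Z, Z), add(Z, SZ))), mul(Z, add(add(SSZ, Z), add(Z, SZ))))))))
  →19  S(S(S(S(S(add(add(add(Z, Z), add(Z, SZ)), mul(Z, add(add(SSZ, Z), add(Z, SZ)))))))))
  →20  S(S(S(S(S(add(add(Z, add(Z, SZ)), mul(Z, add(add(SSZ, Z), add(Z, SZ)))))))))
  →21  S(S(S(S(S(add(add(Z, SZ), mul(Z, add(add(SSZ, Z), add(Z, SZ)))))))))
  →22  S(S(S(S(S(add(SZ, mul(Z, add(add(SSZ, Z), add(Z, SZ)))))))))
  →23  S(S(S(S(S(S(add(Z, mul(Z, add(add(SSZ, Z), add(Z, SZ))))))))))
  →24  S(S(S(S(S(S(mul(Z, add(add(SSZ, Z), add(Z, SZ)))))))))
  →25  S^6(Z)

Term B:
  start: add(mul(SSSZ, SSSZ), mul(Z, Z))
  →1  add(add(SSSZ, mul(SSZ, SSSZ)), mul(Z, Z))
  →2  add(S(add(SSZ, mul(SSZ, SSSZ))), mul(Z, Z))
  →3  S(add(add(SSZ, mul(SSZ, SSSZ)), mul(Z, Z)))
  →4  S(add(S(add(SZ, mul(SSZ, SSSZ))), mul(Z, Z)))
  →5  S(S(add(add(SZ, mul(SSZ, SSSZ)), mul(Z, Z))))
  →6  S(S(add(S(add(Z, mul(SSZ, SSSZ))), mul(Z, Z))))
  →7  S(S(S(add(add(Z, mul(SSZ, SSSZ)), mul(Z, Z)))))
  →8  S(S(S(add(mul(SSZ, SSSZ), mul(Z, Z)))))
  →9  S(S(S(add(add(SSSZ, mul(SZ, SSSZ)), mul(Z, Z)))))
  →10  S(S(S(add(S(add(SSZ, mul(SZ, SSSZ))), mul(Z, Z)))))
  →11  S(S(S(S(add(add(SSZ, mul(SZ, SSSZ)), mul(Z, Z))))))
  →12  S(S(S(S(add(S(add(SZ, mul(SZ, SSSZ))), mul(Z, Z))))))
  →13  S(S(S(S(S(add(add(SZ, mul(SZ, SSSZ)), mul(Z, Z)))))))
  →14  S(S(S(S(S(add(S(add(Z, mul(SZ, SSSZ))), mul(Z, Z)))))))
  →15  S(S(S(S(S(S(add(add(Z, mul(SZ, SSSZ)), mul(Z, Z))))))))
  →16  S(S(S(S(S(S(add(mul(SZ, SSSZ), mul(Z, Z))))))))
  →17  S(S(S(S(S(S(add(add(SSSZ, mul(Z, SSSZ)), mul(Z, Z))))))))
  →18  S(S(S(S(S(S(add(S(add(SSZ, mul(Z, SSSZ))), mul(Z, Z))))))))
  →19  S(S(S(S(S(S(S(add(add(SSZ, mul(Z, SSSZ)), mul(Z, Z)))))))))
  →20  S(S(S(S(S(S(S(add(S(add(SZ, mul(Z, SSSZ))), mul(Z, Z)))))))))
  →21  S(S(S(S(S(S(S(S(add(add(SZ, mul(Z, SSSZ)), mul(Z, Z))))))))))
  →22  S(S(S(S(S(S(S(S(add(S(add(Z, mul(Z, SSSZ))), mul(Z, Z))))))))))
  →23  S(S(S(S(S(S(S(S(S(add(add(Z, mul(Z, SSSZ)), mul(Z, Z)))))))))))
  →24  S(S(S(S(S(S(S(S(S(add(mul(Z, SSSZ), mul(Z, Z)))))))))))
  →25  S(S(S(S(S(S(S(S(S(add(Z, mul(Z, Z)))))))))))
  →26  S(S(S(S(S(S(S(S(S(mul(Z, Z))))))))))
  →27  S^9(Z)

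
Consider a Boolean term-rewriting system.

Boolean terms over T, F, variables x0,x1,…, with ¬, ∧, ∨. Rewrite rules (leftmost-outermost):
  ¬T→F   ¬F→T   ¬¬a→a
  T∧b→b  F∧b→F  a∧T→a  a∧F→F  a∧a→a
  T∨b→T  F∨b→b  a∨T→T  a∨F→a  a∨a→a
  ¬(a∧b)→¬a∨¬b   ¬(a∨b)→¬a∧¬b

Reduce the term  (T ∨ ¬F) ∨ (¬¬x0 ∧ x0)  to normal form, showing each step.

Answer: normal form = T  (in 2 steps)

Working:
  start: (T ∨ ¬F) ∨ (¬¬x0 ∧ x0)
  [1] T ∨ (¬¬x0 ∧ x0)
  [2] T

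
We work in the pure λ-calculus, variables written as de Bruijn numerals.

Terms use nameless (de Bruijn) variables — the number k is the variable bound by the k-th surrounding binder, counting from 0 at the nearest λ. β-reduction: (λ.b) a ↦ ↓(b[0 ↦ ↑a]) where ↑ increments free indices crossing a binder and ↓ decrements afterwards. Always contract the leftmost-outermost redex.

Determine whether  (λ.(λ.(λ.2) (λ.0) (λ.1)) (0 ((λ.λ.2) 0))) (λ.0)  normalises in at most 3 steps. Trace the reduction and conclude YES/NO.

Answer: NO — after 3 steps the term is (λ.0) (λ.(λ.0) ((λ.λ.λ.0) (λ.0))), not yet normal

Derivation:
  start: (λ.(λ.(λ.2) (λ.0) (λ.1)) (0 ((λ.λ.2) 0))) (λ.0)
  [1] (λ.(λ.λ.0) (λ.0) (λ.1)) ((λ.0) ((λ.λ.λ.0) (λ.0)))
  [2] (λ.λ.0) (λ.0) (λ.(λ.0) ((λ.λ.λ.0) (λ.0)))
  [3] (λ.0) (λ.(λ.0) ((λ.λ.λ.0) (λ.0)))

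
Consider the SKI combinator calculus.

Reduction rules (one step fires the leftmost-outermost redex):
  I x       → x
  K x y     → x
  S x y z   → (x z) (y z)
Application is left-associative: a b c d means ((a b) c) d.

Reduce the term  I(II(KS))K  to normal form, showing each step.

Answer: normal form = S  (in 4 steps)

Derivation:
  start: I(II(KS))K
  [1] II(KS)K
  [2] I(KS)K
  [3] KSK
  [4] S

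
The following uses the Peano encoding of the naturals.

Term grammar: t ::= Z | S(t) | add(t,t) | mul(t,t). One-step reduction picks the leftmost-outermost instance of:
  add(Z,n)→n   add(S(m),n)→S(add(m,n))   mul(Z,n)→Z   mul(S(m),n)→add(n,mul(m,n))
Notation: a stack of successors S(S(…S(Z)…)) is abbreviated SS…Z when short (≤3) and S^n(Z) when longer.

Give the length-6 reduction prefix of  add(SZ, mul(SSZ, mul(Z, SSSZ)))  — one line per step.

  start: add(SZ, mul(SSZ, mul(Z, SSSZ)))
  →1  S(add(Z, mul(SSZ, mul(Z, SSSZ))))
  →2  S(mul(SSZ, mul(Z, SSSZ)))
  →3  S(add(mul(Z, SSSZ), mul(SZ, mul(Z, SSSZ))))
  →4  S(add(Z, mul(SZ, mul(Z, SSSZ))))
  →5  S(mul(SZ, mul(Z, SSSZ)))
  →6  S(add(mul(Z, SSSZ), mul(Z, mul(Z, SSSZ))))

Answer: after 6 steps: S(add(mul(Z, SSSZ), mul(Z, mul(Z, SSSZ))))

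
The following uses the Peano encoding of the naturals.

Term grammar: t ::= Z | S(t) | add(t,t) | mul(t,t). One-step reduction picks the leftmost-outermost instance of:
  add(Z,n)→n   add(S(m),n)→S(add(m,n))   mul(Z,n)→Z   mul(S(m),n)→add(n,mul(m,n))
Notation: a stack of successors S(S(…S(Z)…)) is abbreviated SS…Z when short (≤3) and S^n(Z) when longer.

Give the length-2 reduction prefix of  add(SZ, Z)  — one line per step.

  start: add(SZ, Z)
  →1  S(add(Z, Z))
  →2  SZ

Answer: after 2 steps: SZ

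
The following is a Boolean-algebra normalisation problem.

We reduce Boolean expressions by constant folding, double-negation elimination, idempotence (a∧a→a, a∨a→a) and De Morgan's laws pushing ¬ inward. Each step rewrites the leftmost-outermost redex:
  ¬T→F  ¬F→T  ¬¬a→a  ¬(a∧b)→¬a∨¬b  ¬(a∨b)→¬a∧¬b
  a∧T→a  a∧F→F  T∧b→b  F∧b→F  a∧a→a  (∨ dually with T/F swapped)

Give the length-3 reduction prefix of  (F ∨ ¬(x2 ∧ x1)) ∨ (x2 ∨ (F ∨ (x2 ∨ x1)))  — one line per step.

Answer: after 3 steps: (¬x2 ∨ ¬x1) ∨ (x2 ∨ (x2 ∨ x1))

Working:
  start: (F ∨ ¬(x2 ∧ x1)) ∨ (x2 ∨ (F ∨ (x2 ∨ x1)))
  step 1: ¬(x2 ∧ x1) ∨ (x2 ∨ (F ∨ (x2 ∨ x1)))
  step 2: (¬x2 ∨ ¬x1) ∨ (x2 ∨ (F ∨ (x2 ∨ x1)))
  step 3: (¬x2 ∨ ¬x1) ∨ (x2 ∨ (x2 ∨ x1))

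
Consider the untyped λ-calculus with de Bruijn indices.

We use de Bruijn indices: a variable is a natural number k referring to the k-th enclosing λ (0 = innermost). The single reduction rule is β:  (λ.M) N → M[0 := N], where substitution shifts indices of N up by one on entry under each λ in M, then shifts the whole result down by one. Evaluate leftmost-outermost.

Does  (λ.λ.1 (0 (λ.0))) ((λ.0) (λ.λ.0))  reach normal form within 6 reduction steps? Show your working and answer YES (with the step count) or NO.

  start: (λ.λ.1 (0 (λ.0))) ((λ.0) (λ.λ.0))
  [1] λ.(λ.0) (λ.λ.0) (0 (λ.0))
  [2] λ.(λ.λ.0) (0 (λ.0))
  [3] λ.λ.0

Answer: YES — reaches normal form λ.λ.0 in 3 ≤ 6 steps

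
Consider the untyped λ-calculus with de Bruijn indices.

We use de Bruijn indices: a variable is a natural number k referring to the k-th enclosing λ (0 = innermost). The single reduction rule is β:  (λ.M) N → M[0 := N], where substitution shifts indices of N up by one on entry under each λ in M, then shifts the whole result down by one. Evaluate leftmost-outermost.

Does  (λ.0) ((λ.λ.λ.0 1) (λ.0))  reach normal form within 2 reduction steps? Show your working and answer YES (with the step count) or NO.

Answer: YES — reaches normal form λ.λ.0 1 in 2 ≤ 2 steps

Derivation:
  start: (λ.0) ((λ.λ.λ.0 1) (λ.0))
  step 1: (λ.λ.λ.0 1) (λ.0)
  step 2: λ.λ.0 1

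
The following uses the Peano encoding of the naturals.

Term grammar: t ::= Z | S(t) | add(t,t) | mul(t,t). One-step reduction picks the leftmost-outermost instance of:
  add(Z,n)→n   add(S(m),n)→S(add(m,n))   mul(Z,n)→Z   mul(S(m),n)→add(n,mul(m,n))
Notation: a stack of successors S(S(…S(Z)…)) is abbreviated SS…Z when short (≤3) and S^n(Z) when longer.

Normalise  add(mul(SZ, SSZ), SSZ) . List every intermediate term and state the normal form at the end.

  start: add(mul(SZ, SSZ), SSZ)
  →1  add(add(SSZ, mul(Z, SSZ)), SSZ)
  →2  add(S(add(SZ, mul(Z, SSZ))), SSZ)
  →3  S(add(add(SZ, mul(Z, SSZ)), SSZ))
  →4  S(add(S(add(Z, mul(Z, SSZ))), SSZ))
  →5  S(S(add(add(Z, mul(Z, SSZ)), SSZ)))
  →6  S(S(add(mul(Z, SSZ), SSZ)))
  →7  S(S(add(Z, SSZ)))
  →8  S^4(Z)

Answer: normal form = S^4(Z)  (in 8 steps)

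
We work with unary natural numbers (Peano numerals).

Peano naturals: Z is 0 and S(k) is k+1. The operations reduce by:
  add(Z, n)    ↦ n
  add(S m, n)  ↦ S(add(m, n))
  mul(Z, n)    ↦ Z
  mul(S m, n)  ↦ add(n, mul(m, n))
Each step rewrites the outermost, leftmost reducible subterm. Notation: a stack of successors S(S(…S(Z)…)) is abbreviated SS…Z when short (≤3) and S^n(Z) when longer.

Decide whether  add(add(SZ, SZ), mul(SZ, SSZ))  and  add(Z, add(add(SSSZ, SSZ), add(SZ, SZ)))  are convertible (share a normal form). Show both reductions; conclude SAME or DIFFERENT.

Term A:
  start: add(add(SZ, SZ), mul(SZ, SSZ))
  →1  add(S(add(Z, SZ)), mul(SZ, SSZ))
  →2  S(add(add(Z, SZ), mul(SZ, SSZ)))
  →3  S(add(SZ, mul(SZ, SSZ)))
  →4  S(S(add(Z, mul(SZ, SSZ))))
  →5  S(S(mul(SZ, SSZ)))
  →6  S(S(add(SSZ, mul(Z, SSZ))))
  →7  S(S(S(add(SZ, mul(Z, SSZ)))))
  →8  S(S(S(S(add(Z, mul(Z, SSZ))))))
  →9  S(S(S(S(mul(Z, SSZ)))))
  →10  S^4(Z)

Term B:
  start: add(Z, add(add(SSSZ, SSZ), add(SZ, SZ)))
  →1  add(add(SSSZ, SSZ), add(SZ, SZ))
  →2  add(S(add(SSZ, SSZ)), add(SZ, SZ))
  →3  S(add(add(SSZ, SSZ), add(SZ, SZ)))
  →4  S(add(S(add(SZ, SSZ)), add(SZ, SZ)))
  →5  S(S(add(add(SZ, SSZ), add(SZ, SZ))))
  →6  S(S(add(S(add(Z, SSZ)), add(SZ, SZ))))
  →7  S(S(S(add(add(Z, SSZ), add(SZ, SZ)))))
  →8  S(S(S(add(SSZ, add(SZ, SZ)))))
  →9  S(S(S(S(add(SZ, add(SZ, SZ))))))
  →10  S(S(S(S(S(add(Z, add(SZ, SZ)))))))
  →11  S(S(S(S(S(add(SZ, SZ))))))
  →12  S(S(S(S(S(S(add(Z, SZ)))))))
  →13  S^7(Z)

Answer: DIFFERENT — A ⇓ S^4(Z), B ⇓ S^7(Z)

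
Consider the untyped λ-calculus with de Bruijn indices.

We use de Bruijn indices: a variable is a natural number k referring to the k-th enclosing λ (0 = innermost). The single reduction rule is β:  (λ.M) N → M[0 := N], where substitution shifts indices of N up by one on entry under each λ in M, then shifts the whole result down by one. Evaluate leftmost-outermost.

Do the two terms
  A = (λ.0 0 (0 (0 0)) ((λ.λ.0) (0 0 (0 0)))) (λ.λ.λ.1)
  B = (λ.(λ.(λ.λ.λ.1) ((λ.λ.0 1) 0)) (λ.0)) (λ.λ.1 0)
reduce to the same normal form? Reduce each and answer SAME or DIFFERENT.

Term A:
  start: (λ.0 0 (0 (0 0)) ((λ.λ.0) (0 0 (0 0)))) (λ.λ.λ.1)
  step 1: (λ.λ.λ.1) (λ.λ.λ.1) ((λ.λ.λ.1) ((λ.λ.λ.1) (λ.λ.λ.1))) ((λ.λ.0) ((λ.λ.λ.1) (λ.λ.λ.1) ((λ.λ.λ.1) (λ.λ.λ.1))))
  step 2: (λ.λ.1) ((λ.λ.λ.1) ((λ.λ.λ.1) (λ.λ.λ.1))) ((λ.λ.0) ((λ.λ.λ.1) (λ.λ.λ.1) ((λ.λ.λ.1) (λ.λ.λ.1))))
  step 3: (λ.(λ.λ.λ.1) ((λ.λ.λ.1) (λ.λ.λ.1))) ((λ.λ.0) ((λ.λ.λ.1) (λ.λ.λ.1) ((λ.λ.λ.1) (λ.λ.λ.1))))
  step 4: (λ.λ.λ.1) ((λ.λ.λ.1) (λ.λ.λ.1))
  step 5: λ.λ.1

Term B:
  start: (λ.(λ.(λ.λ.λ.1) ((λ.λ.0 1) 0)) (λ.0)) (λ.λ.1 0)
  step 1: (λ.(λ.λ.λ.1) ((λ.λ.0 1) 0)) (λ.0)
  step 2: (λ.λ.λ.1) ((λ.λ.0 1) (λ.0))
  step 3: λ.λ.1

Answer: SAME — A ⇓ λ.λ.1, B ⇓ λ.λ.1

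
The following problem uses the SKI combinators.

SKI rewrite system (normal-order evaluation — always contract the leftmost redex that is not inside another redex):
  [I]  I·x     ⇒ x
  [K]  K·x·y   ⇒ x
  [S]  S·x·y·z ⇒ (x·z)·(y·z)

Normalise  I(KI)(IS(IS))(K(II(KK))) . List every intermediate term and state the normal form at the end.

Answer: normal form = K(KK)  (in 5 steps)

Reduction:
  start: I(KI)(IS(IS))(K(II(KK)))
  →1  KI(IS(IS))(K(II(KK)))
  →2  I(K(II(KK)))
  →3  K(II(KK))
  →4  K(I(KK))
  →5  K(KK)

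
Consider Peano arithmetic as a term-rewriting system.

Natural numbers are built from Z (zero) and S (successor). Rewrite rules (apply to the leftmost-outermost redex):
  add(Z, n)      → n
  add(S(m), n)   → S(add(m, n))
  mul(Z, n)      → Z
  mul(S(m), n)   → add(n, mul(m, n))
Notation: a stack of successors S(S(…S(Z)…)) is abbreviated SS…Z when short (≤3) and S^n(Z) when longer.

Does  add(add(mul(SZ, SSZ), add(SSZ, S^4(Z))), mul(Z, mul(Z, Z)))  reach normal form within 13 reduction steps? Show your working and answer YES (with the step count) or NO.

Answer: NO — after 13 steps the term is S(S(S(add(S(add(Z, S^4(Z))), mul(Z, mul(Z, Z)))))), not yet normal

Reduction:
  start: add(add(mul(SZ, SSZ), add(SSZ, S^4(Z))), mul(Z, mul(Z, Z)))
  step 1: add(add(add(SSZ, mul(Z, SSZ)), add(SSZ, S^4(Z))), mul(Z, mul(Z, Z)))
  step 2: add(add(S(add(SZ, mul(Z, SSZ))), add(SSZ, S^4(Z))), mul(Z, mul(Z, Z)))
  step 3: add(S(add(add(SZ, mul(Z, SSZ)), add(SSZ, S^4(Z)))), mul(Z, mul(Z, Z)))
  step 4: S(add(add(add(SZ, mul(Z, SSZ)), add(SSZ, S^4(Z))), mul(Z, mul(Z, Z))))
  step 5: S(add(add(S(add(Z, mul(Z, SSZ))), add(SSZ, S^4(Z))), mul(Z, mul(Z, Z))))
  step 6: S(add(S(add(add(Z, mul(Z, SSZ)), add(SSZ, S^4(Z)))), mul(Z, mul(Z, Z))))
  step 7: S(S(add(add(add(Z, mul(Z, SSZ)), add(SSZ, S^4(Z))), mul(Z, mul(Z, Z)))))
  step 8: S(S(add(add(mul(Z, SSZ), add(SSZ, S^4(Z))), mul(Z, mul(Z, Z)))))
  step 9: S(S(add(add(Z, add(SSZ, S^4(Z))), mul(Z, mul(Z, Z)))))
  step 10: S(S(add(add(SSZ, S^4(Z)), mul(Z, mul(Z, Z)))))
  step 11: S(S(add(S(add(SZ, S^4(Z))), mul(Z, mul(Z, Z)))))
  step 12: S(S(S(add(add(SZ, S^4(Z)), mul(Z, mul(Z, Z))))))
  step 13: S(S(S(add(S(add(Z, S^4(Z))), mul(Z, mul(Z, Z))))))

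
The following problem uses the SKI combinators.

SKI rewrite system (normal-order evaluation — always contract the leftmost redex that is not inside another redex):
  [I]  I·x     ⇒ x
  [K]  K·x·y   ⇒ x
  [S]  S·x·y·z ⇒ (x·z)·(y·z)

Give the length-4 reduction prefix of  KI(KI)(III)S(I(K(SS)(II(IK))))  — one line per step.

  start: KI(KI)(III)S(I(K(SS)(II(IK))))
  [1] I(III)S(I(K(SS)(II(IK))))
  [2] IIIS(I(K(SS)(II(IK))))
  [3] IIS(I(K(SS)(II(IK))))
  [4] IS(I(K(SS)(II(IK))))

Answer: after 4 steps: IS(I(K(SS)(II(IK))))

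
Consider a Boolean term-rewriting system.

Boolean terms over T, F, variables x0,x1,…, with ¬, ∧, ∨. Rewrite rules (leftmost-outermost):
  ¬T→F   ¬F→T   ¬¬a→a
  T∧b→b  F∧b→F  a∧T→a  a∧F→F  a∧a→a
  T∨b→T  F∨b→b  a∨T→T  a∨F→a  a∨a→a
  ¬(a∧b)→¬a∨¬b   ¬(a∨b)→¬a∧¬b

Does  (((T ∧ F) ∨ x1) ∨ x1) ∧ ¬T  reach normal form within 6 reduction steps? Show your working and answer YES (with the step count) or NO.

  start: (((T ∧ F) ∨ x1) ∨ x1) ∧ ¬T
  [1] ((F ∨ x1) ∨ x1) ∧ ¬T
  [2] (x1 ∨ x1) ∧ ¬T
  [3] x1 ∧ ¬T
  [4] x1 ∧ F
  [5] F

Answer: YES — reaches normal form F in 5 ≤ 6 steps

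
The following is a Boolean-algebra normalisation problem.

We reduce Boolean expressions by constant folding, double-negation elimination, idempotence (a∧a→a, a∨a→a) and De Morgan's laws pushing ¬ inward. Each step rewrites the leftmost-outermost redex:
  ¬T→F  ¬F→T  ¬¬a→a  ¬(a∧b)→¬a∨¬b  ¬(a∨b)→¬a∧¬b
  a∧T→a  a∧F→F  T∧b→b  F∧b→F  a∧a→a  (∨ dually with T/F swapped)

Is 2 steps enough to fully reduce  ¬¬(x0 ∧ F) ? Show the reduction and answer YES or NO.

Answer: YES — reaches normal form F in 2 ≤ 2 steps

Working:
  start: ¬¬(x0 ∧ F)
  →1  x0 ∧ F
  →2  F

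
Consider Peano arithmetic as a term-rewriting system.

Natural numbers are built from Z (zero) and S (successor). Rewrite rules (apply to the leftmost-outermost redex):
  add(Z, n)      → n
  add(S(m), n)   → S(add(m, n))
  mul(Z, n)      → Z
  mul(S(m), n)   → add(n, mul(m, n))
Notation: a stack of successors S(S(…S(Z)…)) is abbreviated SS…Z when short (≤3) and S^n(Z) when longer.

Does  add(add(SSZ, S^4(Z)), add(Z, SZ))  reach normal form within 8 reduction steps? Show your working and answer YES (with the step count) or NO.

Answer: NO — after 8 steps the term is S(S(S(S(S(add(SZ, add(Z, SZ))))))), not yet normal

Reduction:
  start: add(add(SSZ, S^4(Z)), add(Z, SZ))
  →1  add(S(add(SZ, S^4(Z))), add(Z, SZ))
  →2  S(add(add(SZ, S^4(Z)), add(Z, SZ)))
  →3  S(add(S(add(Z, S^4(Z))), add(Z, SZ)))
  →4  S(S(add(add(Z, S^4(Z)), add(Z, SZ))))
  →5  S(S(add(S^4(Z), add(Z, SZ))))
  →6  S(S(S(add(SSSZ, add(Z, SZ)))))
  →7  S(S(S(S(add(SSZ, add(Z, SZ))))))
  →8  S(S(S(S(S(add(SZ, add(Z, SZ)))))))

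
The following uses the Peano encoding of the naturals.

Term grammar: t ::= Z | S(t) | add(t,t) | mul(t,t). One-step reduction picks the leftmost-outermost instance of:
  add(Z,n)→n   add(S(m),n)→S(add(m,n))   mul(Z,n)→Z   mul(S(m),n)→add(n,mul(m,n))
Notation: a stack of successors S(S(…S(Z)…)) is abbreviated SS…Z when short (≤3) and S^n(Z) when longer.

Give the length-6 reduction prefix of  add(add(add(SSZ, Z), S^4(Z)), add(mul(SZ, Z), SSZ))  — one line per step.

Answer: after 6 steps: S(S(add(add(add(Z, Z), S^4(Z)), add(mul(SZ, Z), SSZ))))

Working:
  start: add(add(add(SSZ, Z), S^4(Z)), add(mul(SZ, Z), SSZ))
  [1] add(add(S(add(SZ, Z)), S^4(Z)), add(mul(SZ, Z), SSZ))
  [2] add(S(add(add(SZ, Z), S^4(Z))), add(mul(SZ, Z), SSZ))
  [3] S(add(add(add(SZ, Z), S^4(Z)), add(mul(SZ, Z), SSZ)))
  [4] S(add(add(S(add(Z, Z)), S^4(Z)), add(mul(SZ, Z), SSZ)))
  [5] S(add(S(add(add(Z, Z), S^4(Z))), add(mul(SZ, Z), SSZ)))
  [6] S(S(add(add(add(Z, Z), S^4(Z)), add(mul(SZ, Z), SSZ))))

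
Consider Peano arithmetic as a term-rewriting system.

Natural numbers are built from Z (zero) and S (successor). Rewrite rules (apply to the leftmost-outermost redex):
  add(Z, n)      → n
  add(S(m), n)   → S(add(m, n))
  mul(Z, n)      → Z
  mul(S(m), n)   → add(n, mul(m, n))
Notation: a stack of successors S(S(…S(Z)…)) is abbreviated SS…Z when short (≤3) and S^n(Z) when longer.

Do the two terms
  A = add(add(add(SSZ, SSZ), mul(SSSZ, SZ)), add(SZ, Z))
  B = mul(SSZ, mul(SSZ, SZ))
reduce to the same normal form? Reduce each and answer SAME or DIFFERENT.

Term A:
  start: add(add(add(SSZ, SSZ), mul(SSSZ, SZ)), add(SZ, Z))
  →1  add(add(S(add(SZ, SSZ)), mul(SSSZ, SZ)), add(SZ, Z))
  →2  add(S(add(add(SZ, SSZ), mul(SSSZ, SZ))), add(SZ, Z))
  →3  S(add(add(add(SZ, SSZ), mul(SSSZ, SZ)), add(SZ, Z)))
  →4  S(add(add(S(add(Z, SSZ)), mul(SSSZ, SZ)), add(SZ, Z)))
  →5  S(add(S(add(add(Z, SSZ), mul(SSSZ, SZ))), add(SZ, Z)))
  →6  S(S(add(add(add(Z, SSZ), mul(SSSZ, SZ)), add(SZ, Z))))
  →7  S(S(add(add(SSZ, mul(SSSZ, SZ)), add(SZ, Z))))
  →8  S(S(add(S(add(SZ, mul(SSSZ, SZ))), add(SZ, Z))))
  →9  S(S(S(add(add(SZ, mul(SSSZ, SZ)), add(SZ, Z)))))
  →10  S(S(S(add(S(add(Z, mul(SSSZ, SZ))), add(SZ, Z)))))
  →11  S(S(S(S(add(add(Z, mul(SSSZ, SZ)), add(SZ, Z))))))
  →12  S(S(S(S(add(mul(SSSZ, SZ), add(SZ, Z))))))
  →13  S(S(S(S(add(add(SZ, mul(SSZ, SZ)), add(SZ, Z))))))
  →14  S(S(S(S(add(S(add(Z, mul(SSZ, SZ))), add(SZ, Z))))))
  →15  S(S(S(S(S(add(add(Z, mul(SSZ, SZ)), add(SZ, Z)))))))
  →16  S(S(S(S(S(add(mul(SSZ, SZ), add(SZ, Z)))))))
  →17  S(S(S(S(S(add(add(SZ, mul(SZ, SZ)), add(SZ, Z)))))))
  →18  S(S(S(S(S(add(S(add(Z, mul(SZ, SZ))), add(SZ, Z)))))))
  →19  S(S(S(S(S(S(add(add(Z, mul(SZ, SZ)), add(SZ, Z))))))))
  →20  S(S(S(S(S(S(add(mul(SZ, SZ), add(SZ, Z))))))))
  →21  S(S(S(S(S(S(add(add(SZ, mul(Z, SZ)), add(SZ, Z))))))))
  →22  S(S(S(S(S(S(add(S(add(Z, mul(Z, SZ))), add(SZ, Z))))))))
  →23  S(S(S(S(S(S(S(add(add(Z, mul(Z, SZ)), add(SZ, Z)))))))))
  →24  S(S(S(S(S(S(S(add(mul(Z, SZ), add(SZ, Z)))))))))
  →25  S(S(S(S(S(S(S(add(Z, add(SZ, Z)))))))))
  →26  S(S(S(S(S(S(S(add(SZ, Z))))))))
  →27  S(S(S(S(S(S(S(S(add(Z, Z)))))))))
  →28  S^8(Z)

Term B:
  start: mul(SSZ, mul(SSZ, SZ))
  →1  add(mul(SSZ, SZ), mul(SZ, mul(SSZ, SZ)))
  →2  add(add(SZ, mul(SZ, SZ)), mul(SZ, mul(SSZ, SZ)))
  →3  add(S(add(Z, mul(SZ, SZ))), mul(SZ, mul(SSZ, SZ)))
  →4  S(add(add(Z, mul(SZ, SZ)), mul(SZ, mul(SSZ, SZ))))
  →5  S(add(mul(SZ, SZ), mul(SZ, mul(SSZ, SZ))))
  →6  S(add(add(SZ, mul(Z, SZ)), mul(SZ, mul(SSZ, SZ))))
  →7  S(add(S(add(Z, mul(Z, SZ))), mul(SZ, mul(SSZ, SZ))))
  →8  S(S(add(add(Z, mul(Z, SZ)), mul(SZ, mul(SSZ, SZ)))))
  →9  S(S(add(mul(Z, SZ), mul(SZ, mul(SSZ, SZ)))))
  →10  S(S(add(Z, mul(SZ, mul(SSZ, SZ)))))
  →11  S(S(mul(SZ, mul(SSZ, SZ))))
  →12  S(S(add(mul(SSZ, SZ), mul(Z, mul(SSZ, SZ)))))
  →13  S(S(add(add(SZ, mul(SZ, SZ)), mul(Z, mul(SSZ, SZ)))))
  →14  S(S(add(S(add(Z, mul(SZ, SZ))), mul(Z, mul(SSZ, SZ)))))
  →15  S(S(S(add(add(Z, mul(SZ, SZ)), mul(Z, mul(SSZ, SZ))))))
  →16  S(S(S(add(mul(SZ, SZ), mul(Z, mul(SSZ, SZ))))))
  →17  S(S(S(add(add(SZ, mul(Z, SZ)), mul(Z, mul(SSZ, SZ))))))
  →18  S(S(S(add(S(add(Z, mul(Z, SZ))), mul(Z, mul(SSZ, SZ))))))
  →19  S(S(S(S(add(add(Z, mul(Z, SZ)), mul(Z, mul(SSZ, SZ)))))))
  →20  S(S(S(S(add(mul(Z, SZ), mul(Z, mul(SSZ, SZ)))))))
  →21  S(S(S(S(add(Z, mul(Z, mul(SSZ, SZ)))))))
  →22  S(S(S(S(mul(Z, mul(SSZ, SZ))))))
  →23  S^4(Z)

Answer: DIFFERENT — A ⇓ S^8(Z), B ⇓ S^4(Z)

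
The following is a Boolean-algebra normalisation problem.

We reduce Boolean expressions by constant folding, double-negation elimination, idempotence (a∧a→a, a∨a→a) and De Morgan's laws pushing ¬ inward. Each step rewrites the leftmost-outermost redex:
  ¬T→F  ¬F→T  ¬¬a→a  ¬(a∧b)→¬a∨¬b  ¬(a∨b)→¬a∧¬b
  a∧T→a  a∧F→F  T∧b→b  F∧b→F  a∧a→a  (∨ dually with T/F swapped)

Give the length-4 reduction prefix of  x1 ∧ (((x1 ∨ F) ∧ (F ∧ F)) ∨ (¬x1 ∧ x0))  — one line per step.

Answer: after 4 steps: x1 ∧ (¬x1 ∧ x0)

Working:
  start: x1 ∧ (((x1 ∨ F) ∧ (F ∧ F)) ∨ (¬x1 ∧ x0))
  step 1: x1 ∧ ((x1 ∧ (F ∧ F)) ∨ (¬x1 ∧ x0))
  step 2: x1 ∧ ((x1 ∧ F) ∨ (¬x1 ∧ x0))
  step 3: x1 ∧ (F ∨ (¬x1 ∧ x0))
  step 4: x1 ∧ (¬x1 ∧ x0)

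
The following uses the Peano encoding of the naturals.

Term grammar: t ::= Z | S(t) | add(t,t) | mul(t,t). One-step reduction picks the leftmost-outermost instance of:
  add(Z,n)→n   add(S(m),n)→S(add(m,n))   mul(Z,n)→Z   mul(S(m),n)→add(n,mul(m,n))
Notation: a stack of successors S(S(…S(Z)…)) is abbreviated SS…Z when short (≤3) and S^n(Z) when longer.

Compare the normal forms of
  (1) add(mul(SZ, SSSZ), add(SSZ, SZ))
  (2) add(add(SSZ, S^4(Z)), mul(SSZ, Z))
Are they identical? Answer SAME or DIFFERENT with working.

Answer: SAME — A ⇓ S^6(Z), B ⇓ S^6(Z)

Derivation:
Term A:
  start: add(mul(SZ, SSSZ), add(SSZ, SZ))
  [1] add(add(SSSZ, mul(Z, SSSZ)), add(SSZ, SZ))
  [2] add(S(add(SSZ, mul(Z, SSSZ))), add(SSZ, SZ))
  [3] S(add(add(SSZ, mul(Z, SSSZ)), add(SSZ, SZ)))
  [4] S(add(S(add(SZ, mul(Z, SSSZ))), add(SSZ, SZ)))
  [5] S(S(add(add(SZ, mul(Z, SSSZ)), add(SSZ, SZ))))
  [6] S(S(add(S(add(Z, mul(Z, SSSZ))), add(SSZ, SZ))))
  [7] S(S(S(add(add(Z, mul(Z, SSSZ)), add(SSZ, SZ)))))
  [8] S(S(S(add(mul(Z, SSSZ), add(SSZ, SZ)))))
  [9] S(S(S(add(Z, add(SSZ, SZ)))))
  [10] S(S(S(add(SSZ, SZ))))
  [11] S(S(S(S(add(SZ, SZ)))))
  [12] S(S(S(S(S(add(Z, SZ))))))
  [13] S^6(Z)

Term B:
  start: add(add(SSZ, S^4(Z)), mul(SSZ, Z))
  [1] add(S(add(SZ, S^4(Z))), mul(SSZ, Z))
  [2] S(add(add(SZ, S^4(Z)), mul(SSZ, Z)))
  [3] S(add(S(add(Z, S^4(Z))), mul(SSZ, Z)))
  [4] S(S(add(add(Z, S^4(Z)), mul(SSZ, Z))))
  [5] S(S(add(S^4(Z), mul(SSZ, Z))))
  [6] S(S(S(add(SSSZ, mul(SSZ, Z)))))
  [7] S(S(S(S(add(SSZ, mul(SSZ, Z))))))
  [8] S(S(S(S(S(add(SZ, mul(SSZ, Z)))))))
  [9] S(S(S(S(S(S(add(Z, mul(SSZ, Z))))))))
  [10] S(S(S(S(S(S(mul(SSZ, Z)))))))
  [11] S(S(S(S(S(S(add(Z, mul(SZ, Z))))))))
  [12] S(S(S(S(S(S(mul(SZ, Z)))))))
  [13] S(S(S(S(S(S(add(Z, mul(Z, Z))))))))
  [14] S(S(S(S(S(S(mul(Z, Z)))))))
  [15] S^6(Z)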